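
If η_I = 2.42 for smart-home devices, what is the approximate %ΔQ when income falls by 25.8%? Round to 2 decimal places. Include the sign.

-62.44%

%ΔQ ≈ η × %ΔI = 2.42 × (-25.8%) = -62.44%.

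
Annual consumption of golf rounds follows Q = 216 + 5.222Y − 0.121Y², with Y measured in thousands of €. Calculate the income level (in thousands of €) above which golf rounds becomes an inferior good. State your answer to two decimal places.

21.58

dQ/dY = 5.222 − 0.242Y.
The good is inferior where dQ/dY < 0. Setting dQ/dY = 0 gives Y = 5.222 / 0.242 = 21.58.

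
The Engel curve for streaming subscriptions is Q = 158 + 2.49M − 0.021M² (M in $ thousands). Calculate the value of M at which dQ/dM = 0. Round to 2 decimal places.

dQ/dM = 2.49 − 0.042M.
The good is inferior where dQ/dM < 0. Setting dQ/dM = 0 gives M = 2.49 / 0.042 = 59.29.

59.29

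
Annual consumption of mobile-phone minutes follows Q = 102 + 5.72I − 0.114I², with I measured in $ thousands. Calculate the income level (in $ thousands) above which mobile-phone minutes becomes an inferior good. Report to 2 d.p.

25.09

dQ/dI = 5.72 − 0.228I.
The good is inferior where dQ/dI < 0. Setting dQ/dI = 0 gives I = 5.72 / 0.228 = 25.09.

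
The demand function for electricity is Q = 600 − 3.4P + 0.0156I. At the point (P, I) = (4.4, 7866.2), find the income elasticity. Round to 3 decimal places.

0.173

At P = 4.4, I = 7866.2: Q = 707.753.
Holding P constant, ∂Q/∂I = 0.0156.
η_I = (∂Q/∂I)·(I/Q) = 0.0156 × (7866.2/707.753) = 0.173.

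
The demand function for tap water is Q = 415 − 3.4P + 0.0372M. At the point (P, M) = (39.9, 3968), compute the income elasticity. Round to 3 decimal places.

0.346

At P = 39.9, M = 3968: Q = 426.950.
Holding P constant, ∂Q/∂M = 0.0372.
η_M = (∂Q/∂M)·(M/Q) = 0.0372 × (3968/426.950) = 0.346.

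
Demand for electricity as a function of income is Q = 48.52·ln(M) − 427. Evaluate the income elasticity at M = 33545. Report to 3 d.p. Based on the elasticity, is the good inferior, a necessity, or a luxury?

At M = 33545: Q = 78.610.
dQ/dM = 48.52/M = 0.00144642 at this income.
η = (dQ/dM)·(M/Q) = 0.00144642 × (33545/78.610) = 0.617.
Since 0 < η < 1, the good is a necessity.

0.617 (necessity)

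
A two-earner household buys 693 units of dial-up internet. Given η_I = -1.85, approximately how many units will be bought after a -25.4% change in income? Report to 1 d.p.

1018.6

%ΔQ ≈ η × %ΔI = -1.85 × (-25.4%) = 46.99%.
New Q ≈ 693 × (1 + 0.4699) = 1018.6.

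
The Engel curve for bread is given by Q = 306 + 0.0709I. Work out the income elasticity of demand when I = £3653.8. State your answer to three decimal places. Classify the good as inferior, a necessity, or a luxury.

At I = 3653.8: Q = 565.054.
dQ/dI = 0.0709.
η = (dQ/dI)·(I/Q) = 0.0709 × (3653.8/565.054) = 0.458.
Since 0 < η < 1, the good is a necessity.

0.458 (necessity)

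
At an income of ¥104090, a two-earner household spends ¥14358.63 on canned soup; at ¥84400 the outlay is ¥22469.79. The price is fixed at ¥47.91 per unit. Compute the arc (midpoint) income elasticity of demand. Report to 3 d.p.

With a constant price, Q₁ = 14358.63/47.91 = 299.700 and Q₂ = 22469.79/47.91 = 469.000 (equivalently, work directly with expenditure since P cancels).
Midpoint %ΔQ = (22469.79 − 14358.63)/18414.21 = 0.44048; midpoint %ΔI = (84400 − 104090)/94245 = -0.20892.
η = 0.44048 / -0.20892 = -2.108.

-2.108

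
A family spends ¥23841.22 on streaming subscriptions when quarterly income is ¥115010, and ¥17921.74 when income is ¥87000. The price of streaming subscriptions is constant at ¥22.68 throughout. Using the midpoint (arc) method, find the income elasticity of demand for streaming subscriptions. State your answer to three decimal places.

With a constant price, Q₁ = 23841.22/22.68 = 1051.200 and Q₂ = 17921.74/22.68 = 790.200 (equivalently, work directly with expenditure since P cancels).
Midpoint %ΔQ = (17921.74 − 23841.22)/20881.48 = -0.28348; midpoint %ΔI = (87000 − 115010)/101005 = -0.27731.
η = -0.28348 / -0.27731 = 1.022.

1.022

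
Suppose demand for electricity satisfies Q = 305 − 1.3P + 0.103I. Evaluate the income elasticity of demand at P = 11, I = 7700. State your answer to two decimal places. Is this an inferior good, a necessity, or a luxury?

At P = 11, I = 7700: Q = 1083.800.
Holding P constant, ∂Q/∂I = 0.103.
η_I = (∂Q/∂I)·(I/Q) = 0.103 × (7700/1083.800) = 0.73.
Since 0 < η < 1, this is a necessity.

0.73 (necessity)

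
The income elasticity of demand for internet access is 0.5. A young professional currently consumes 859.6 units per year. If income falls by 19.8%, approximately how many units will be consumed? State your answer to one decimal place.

%ΔQ ≈ η × %ΔI = 0.5 × (-19.8%) = -9.9%.
New Q ≈ 859.6 × (1 − 0.099) = 774.5.

774.5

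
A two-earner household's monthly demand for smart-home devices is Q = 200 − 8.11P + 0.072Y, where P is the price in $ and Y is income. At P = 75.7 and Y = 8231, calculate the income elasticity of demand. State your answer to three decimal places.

At P = 75.7, Y = 8231: Q = 178.705.
Holding P constant, ∂Q/∂Y = 0.072.
η_Y = (∂Q/∂Y)·(Y/Q) = 0.072 × (8231/178.705) = 3.316.

3.316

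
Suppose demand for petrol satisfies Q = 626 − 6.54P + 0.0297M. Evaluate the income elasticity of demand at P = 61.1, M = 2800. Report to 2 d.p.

At P = 61.1, M = 2800: Q = 309.566.
Holding P constant, ∂Q/∂M = 0.0297.
η_M = (∂Q/∂M)·(M/Q) = 0.0297 × (2800/309.566) = 0.27.

0.27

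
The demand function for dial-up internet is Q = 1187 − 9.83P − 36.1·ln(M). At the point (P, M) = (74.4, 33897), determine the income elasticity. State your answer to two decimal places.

At P = 74.4, M = 33897: Q = 79.086.
Holding P constant, ∂Q/∂M = -36.1/M = -0.00106499.
η_M = (∂Q/∂M)·(M/Q) = -0.00106499 × (33897/79.086) = -0.46.

-0.46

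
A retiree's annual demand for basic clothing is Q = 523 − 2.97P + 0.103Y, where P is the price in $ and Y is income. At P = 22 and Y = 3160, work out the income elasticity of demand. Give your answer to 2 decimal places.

At P = 22, Y = 3160: Q = 783.140.
Holding P constant, ∂Q/∂Y = 0.103.
η_Y = (∂Q/∂Y)·(Y/Q) = 0.103 × (3160/783.140) = 0.42.

0.42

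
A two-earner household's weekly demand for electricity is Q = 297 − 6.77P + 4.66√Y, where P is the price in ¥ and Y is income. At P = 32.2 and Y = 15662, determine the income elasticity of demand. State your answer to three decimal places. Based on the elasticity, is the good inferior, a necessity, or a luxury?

0.440 (necessity)

At P = 32.2, Y = 15662: Q = 662.195.
Holding P constant, ∂Q/∂Y = 4.66/(2√Y) = 0.018618.
η_Y = (∂Q/∂Y)·(Y/Q) = 0.018618 × (15662/662.195) = 0.440.
Since 0 < η < 1, this is a necessity.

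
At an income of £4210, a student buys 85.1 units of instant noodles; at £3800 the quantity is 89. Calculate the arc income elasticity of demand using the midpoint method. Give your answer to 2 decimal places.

-0.44

ΔQ = 89 − 85.1 = 3.9; midpoint Q̄ = (85.1 + 89)/2 = 87.05.
ΔI = 3800 − 4210 = -410; midpoint Ī = (4210 + 3800)/2 = 4005.
η = (ΔQ/Q̄) ÷ (ΔI/Ī) = (3.9/87.05) ÷ (-410/4005) = -0.44.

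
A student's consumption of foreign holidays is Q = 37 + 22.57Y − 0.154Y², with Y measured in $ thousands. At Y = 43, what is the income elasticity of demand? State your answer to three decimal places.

At Y = 43: Q = 722.7640.
dQ/dY = 22.57 − 0.308Y = 9.32600.
η = (dQ/dY)·(Y/Q) = 9.32600 × (43/722.7640) = 0.555.

0.555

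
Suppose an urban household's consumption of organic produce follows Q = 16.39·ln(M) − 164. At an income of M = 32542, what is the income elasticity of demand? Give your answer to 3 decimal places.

2.603

At M = 32542: Q = 6.297.
dQ/dM = 16.39/M = 0.000503657 at this income.
η = (dQ/dM)·(M/Q) = 0.000503657 × (32542/6.297) = 2.603.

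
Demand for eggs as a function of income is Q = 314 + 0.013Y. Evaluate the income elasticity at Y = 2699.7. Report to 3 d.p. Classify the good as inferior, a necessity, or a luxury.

0.101 (necessity)

At Y = 2699.7: Q = 349.096.
dQ/dY = 0.013.
η = (dQ/dY)·(Y/Q) = 0.013 × (2699.7/349.096) = 0.101.
Since 0 < η < 1, the good is a necessity.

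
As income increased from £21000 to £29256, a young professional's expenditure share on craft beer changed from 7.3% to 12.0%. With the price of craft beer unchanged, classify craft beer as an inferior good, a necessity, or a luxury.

The budget share rises as income rises, so η > 1.

luxury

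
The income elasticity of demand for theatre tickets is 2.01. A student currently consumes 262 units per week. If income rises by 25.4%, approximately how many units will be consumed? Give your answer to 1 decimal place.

%ΔQ ≈ η × %ΔI = 2.01 × 25.4% = 51.054%.
New Q ≈ 262 × (1 + 0.51054) = 395.8.

395.8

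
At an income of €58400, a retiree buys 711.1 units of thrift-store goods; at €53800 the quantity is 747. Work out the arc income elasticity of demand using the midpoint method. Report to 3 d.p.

-0.601

ΔQ = 747 − 711.1 = 35.9; midpoint Q̄ = (711.1 + 747)/2 = 729.05.
ΔI = 53800 − 58400 = -4600; midpoint Ī = (58400 + 53800)/2 = 56100.
η = (ΔQ/Q̄) ÷ (ΔI/Ī) = (35.9/729.05) ÷ (-4600/56100) = -0.601.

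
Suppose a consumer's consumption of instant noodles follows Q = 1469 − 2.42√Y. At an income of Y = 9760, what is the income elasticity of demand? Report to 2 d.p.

-0.10

At Y = 9760: Q = 1229.922.
dQ/dY = -2.42/(2√Y) = -0.0122479 at this income.
η = (dQ/dY)·(Y/Q) = -0.0122479 × (9760/1229.922) = -0.10.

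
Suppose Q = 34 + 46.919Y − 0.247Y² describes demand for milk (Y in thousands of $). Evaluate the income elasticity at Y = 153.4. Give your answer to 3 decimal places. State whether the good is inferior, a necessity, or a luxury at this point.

-3.120 (inferior good)

At Y = 153.4: Q = 1419.0793.
dQ/dY = 46.919 − 0.494Y = -28.86060.
η = (dQ/dY)·(Y/Q) = -28.86060 × (153.4/1419.0793) = -3.120.
η < 0 ⇒ inferior good.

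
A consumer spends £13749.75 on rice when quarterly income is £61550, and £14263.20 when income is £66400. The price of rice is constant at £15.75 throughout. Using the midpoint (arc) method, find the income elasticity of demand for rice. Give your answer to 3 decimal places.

With a constant price, Q₁ = 13749.75/15.75 = 873.000 and Q₂ = 14263.20/15.75 = 905.600 (equivalently, work directly with expenditure since P cancels).
Midpoint %ΔQ = (14263.20 − 13749.75)/14006.48 = 0.03666; midpoint %ΔI = (66400 − 61550)/63975 = 0.07581.
η = 0.03666 / 0.07581 = 0.484.

0.484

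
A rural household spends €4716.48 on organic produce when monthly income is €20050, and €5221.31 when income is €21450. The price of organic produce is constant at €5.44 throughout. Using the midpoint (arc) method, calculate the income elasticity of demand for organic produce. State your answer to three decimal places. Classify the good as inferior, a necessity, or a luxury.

1.506 (luxury)

With a constant price, Q₁ = 4716.48/5.44 = 867.000 and Q₂ = 5221.31/5.44 = 959.800 (equivalently, work directly with expenditure since P cancels).
Midpoint %ΔQ = (5221.31 − 4716.48)/4968.90 = 0.10160; midpoint %ΔI = (21450 − 20050)/20750 = 0.06747.
η = 0.10160 / 0.06747 = 1.506.
η > 1 ⇒ luxury.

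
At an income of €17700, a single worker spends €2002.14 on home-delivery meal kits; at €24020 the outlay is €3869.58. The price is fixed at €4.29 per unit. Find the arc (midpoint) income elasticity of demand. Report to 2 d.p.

2.10

With a constant price, Q₁ = 2002.14/4.29 = 466.699 and Q₂ = 3869.58/4.29 = 902.000 (equivalently, work directly with expenditure since P cancels).
Midpoint %ΔQ = (3869.58 − 2002.14)/2935.86 = 0.63608; midpoint %ΔI = (24020 − 17700)/20860 = 0.30297.
η = 0.63608 / 0.30297 = 2.10.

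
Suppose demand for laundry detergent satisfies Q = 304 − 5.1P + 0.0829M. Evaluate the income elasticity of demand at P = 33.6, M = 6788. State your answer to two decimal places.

At P = 33.6, M = 6788: Q = 695.365.
Holding P constant, ∂Q/∂M = 0.0829.
η_M = (∂Q/∂M)·(M/Q) = 0.0829 × (6788/695.365) = 0.81.

0.81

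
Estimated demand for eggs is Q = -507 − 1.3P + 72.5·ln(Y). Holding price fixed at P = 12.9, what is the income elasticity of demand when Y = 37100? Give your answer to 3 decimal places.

At P = 12.9, Y = 37100: Q = 239.029.
Holding P constant, ∂Q/∂Y = 72.5/Y = 0.00195418.
η_Y = (∂Q/∂Y)·(Y/Q) = 0.00195418 × (37100/239.029) = 0.303.

0.303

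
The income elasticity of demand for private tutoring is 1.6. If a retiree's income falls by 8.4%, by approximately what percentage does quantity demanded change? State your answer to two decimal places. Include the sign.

%ΔQ ≈ η × %ΔI = 1.6 × (-8.4%) = -13.44%.

-13.44%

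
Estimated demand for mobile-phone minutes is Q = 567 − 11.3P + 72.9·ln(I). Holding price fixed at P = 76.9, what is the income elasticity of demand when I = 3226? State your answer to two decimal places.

At P = 76.9, I = 3226: Q = 286.989.
Holding P constant, ∂Q/∂I = 72.9/I = 0.0225976.
η_I = (∂Q/∂I)·(I/Q) = 0.0225976 × (3226/286.989) = 0.25.

0.25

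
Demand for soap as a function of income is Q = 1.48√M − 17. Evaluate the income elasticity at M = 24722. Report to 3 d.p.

At M = 24722: Q = 215.704.
dQ/dM = 1.48/(2√M) = 0.00470641 at this income.
η = (dQ/dM)·(M/Q) = 0.00470641 × (24722/215.704) = 0.539.

0.539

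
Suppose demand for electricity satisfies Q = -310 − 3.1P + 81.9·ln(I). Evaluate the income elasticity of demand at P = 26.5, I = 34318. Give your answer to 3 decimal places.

0.177

At P = 26.5, I = 34318: Q = 463.167.
Holding P constant, ∂Q/∂I = 81.9/I = 0.0023865.
η_I = (∂Q/∂I)·(I/Q) = 0.0023865 × (34318/463.167) = 0.177.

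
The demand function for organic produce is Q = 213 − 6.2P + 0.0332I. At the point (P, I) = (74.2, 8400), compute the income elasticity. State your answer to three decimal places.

8.759

At P = 74.2, I = 8400: Q = 31.840.
Holding P constant, ∂Q/∂I = 0.0332.
η_I = (∂Q/∂I)·(I/Q) = 0.0332 × (8400/31.840) = 8.759.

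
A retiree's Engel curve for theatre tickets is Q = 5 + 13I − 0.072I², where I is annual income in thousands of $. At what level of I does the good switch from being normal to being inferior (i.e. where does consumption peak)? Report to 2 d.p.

90.28

dQ/dI = 13 − 0.144I.
The good is inferior where dQ/dI < 0. Setting dQ/dI = 0 gives I = 13 / 0.144 = 90.28.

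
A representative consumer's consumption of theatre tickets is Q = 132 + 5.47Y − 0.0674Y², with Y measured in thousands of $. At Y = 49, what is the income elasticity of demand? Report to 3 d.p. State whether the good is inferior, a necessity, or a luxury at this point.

-0.234 (inferior good)

At Y = 49: Q = 238.2026.
dQ/dY = 5.47 − 0.1348Y = -1.13520.
η = (dQ/dY)·(Y/Q) = -1.13520 × (49/238.2026) = -0.234.
η < 0 ⇒ inferior good.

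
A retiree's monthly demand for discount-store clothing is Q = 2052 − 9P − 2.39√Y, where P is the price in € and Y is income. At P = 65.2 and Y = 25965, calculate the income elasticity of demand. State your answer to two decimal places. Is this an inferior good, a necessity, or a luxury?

-0.18 (inferior good)

At P = 65.2, Y = 25965: Q = 1080.084.
Holding P constant, ∂Q/∂Y = -2.39/(2√Y) = -0.00741607.
η_Y = (∂Q/∂Y)·(Y/Q) = -0.00741607 × (25965/1080.084) = -0.18.
Since η < 0, this is an inferior good.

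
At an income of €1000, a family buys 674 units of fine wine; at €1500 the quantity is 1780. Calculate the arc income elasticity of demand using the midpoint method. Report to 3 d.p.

2.253

ΔQ = 1780 − 674 = 1106; midpoint Q̄ = (674 + 1780)/2 = 1227.
ΔI = 1500 − 1000 = 500; midpoint Ī = (1000 + 1500)/2 = 1250.
η = (ΔQ/Q̄) ÷ (ΔI/Ī) = (1106/1227) ÷ (500/1250) = 2.253.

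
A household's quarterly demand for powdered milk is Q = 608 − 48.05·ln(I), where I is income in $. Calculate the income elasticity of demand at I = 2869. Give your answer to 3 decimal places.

At I = 2869: Q = 225.439.
dQ/dI = -48.05/I = -0.016748 at this income.
η = (dQ/dI)·(I/Q) = -0.016748 × (2869/225.439) = -0.213.

-0.213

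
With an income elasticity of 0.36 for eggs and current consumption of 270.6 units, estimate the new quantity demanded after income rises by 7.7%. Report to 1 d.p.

278.1

%ΔQ ≈ η × %ΔI = 0.36 × 7.7% = 2.772%.
New Q ≈ 270.6 × (1 + 0.02772) = 278.1.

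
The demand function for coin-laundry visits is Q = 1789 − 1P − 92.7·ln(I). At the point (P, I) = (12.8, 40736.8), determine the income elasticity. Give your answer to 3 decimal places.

At P = 12.8, I = 40736.8: Q = 792.200.
Holding P constant, ∂Q/∂I = -92.7/I = -0.00227558.
η_I = (∂Q/∂I)·(I/Q) = -0.00227558 × (40736.8/792.200) = -0.117.

-0.117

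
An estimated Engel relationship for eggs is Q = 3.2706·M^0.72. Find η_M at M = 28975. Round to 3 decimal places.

0.720

For Q = A·M^β the income elasticity is constant and equal to β.
Here β = 0.72, so η = 0.720.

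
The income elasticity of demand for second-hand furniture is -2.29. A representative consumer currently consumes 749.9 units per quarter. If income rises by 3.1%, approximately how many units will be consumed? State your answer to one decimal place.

%ΔQ ≈ η × %ΔI = -2.29 × 3.1% = -7.099%.
New Q ≈ 749.9 × (1 − 0.07099) = 696.7.

696.7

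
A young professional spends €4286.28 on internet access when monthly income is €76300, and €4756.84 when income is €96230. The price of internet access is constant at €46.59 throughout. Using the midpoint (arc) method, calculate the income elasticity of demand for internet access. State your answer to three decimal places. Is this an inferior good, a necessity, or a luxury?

With a constant price, Q₁ = 4286.28/46.59 = 92.000 and Q₂ = 4756.84/46.59 = 102.100 (equivalently, work directly with expenditure since P cancels).
Midpoint %ΔQ = (4756.84 − 4286.28)/4521.56 = 0.10407; midpoint %ΔI = (96230 − 76300)/86265 = 0.23103.
η = 0.10407 / 0.23103 = 0.450.
0 < η < 1 ⇒ necessity.

0.450 (necessity)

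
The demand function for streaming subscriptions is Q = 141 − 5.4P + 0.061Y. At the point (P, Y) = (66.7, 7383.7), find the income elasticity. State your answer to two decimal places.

1.95

At P = 66.7, Y = 7383.7: Q = 231.226.
Holding P constant, ∂Q/∂Y = 0.061.
η_Y = (∂Q/∂Y)·(Y/Q) = 0.061 × (7383.7/231.226) = 1.95.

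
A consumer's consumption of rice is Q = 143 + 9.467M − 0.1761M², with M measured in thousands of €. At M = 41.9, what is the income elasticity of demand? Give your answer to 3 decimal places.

-0.962

At M = 41.9: Q = 230.5044.
dQ/dM = 9.467 − 0.3522M = -5.29018.
η = (dQ/dM)·(M/Q) = -5.29018 × (41.9/230.5044) = -0.962.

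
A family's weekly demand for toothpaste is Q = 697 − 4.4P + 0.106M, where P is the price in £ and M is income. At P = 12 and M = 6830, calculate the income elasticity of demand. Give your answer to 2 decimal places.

At P = 12, M = 6830: Q = 1368.180.
Holding P constant, ∂Q/∂M = 0.106.
η_M = (∂Q/∂M)·(M/Q) = 0.106 × (6830/1368.180) = 0.53.

0.53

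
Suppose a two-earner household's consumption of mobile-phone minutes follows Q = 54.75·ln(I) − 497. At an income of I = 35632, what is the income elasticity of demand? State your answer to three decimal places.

At I = 35632: Q = 76.835.
dQ/dI = 54.75/I = 0.00153654 at this income.
η = (dQ/dI)·(I/Q) = 0.00153654 × (35632/76.835) = 0.713.

0.713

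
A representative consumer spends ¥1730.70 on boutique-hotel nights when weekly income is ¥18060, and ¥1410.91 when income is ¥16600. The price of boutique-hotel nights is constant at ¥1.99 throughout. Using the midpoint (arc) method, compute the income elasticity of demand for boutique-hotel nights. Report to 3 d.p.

2.417

With a constant price, Q₁ = 1730.70/1.99 = 869.698 and Q₂ = 1410.91/1.99 = 709.000 (equivalently, work directly with expenditure since P cancels).
Midpoint %ΔQ = (1410.91 − 1730.70)/1570.81 = -0.20358; midpoint %ΔI = (16600 − 18060)/17330 = -0.08425.
η = -0.20358 / -0.08425 = 2.417.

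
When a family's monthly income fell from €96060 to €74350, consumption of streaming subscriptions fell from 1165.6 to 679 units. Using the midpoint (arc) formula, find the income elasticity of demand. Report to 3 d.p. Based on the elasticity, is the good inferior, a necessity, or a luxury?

ΔQ = 679 − 1165.6 = -486.6; midpoint Q̄ = (1165.6 + 679)/2 = 922.3.
ΔI = 74350 − 96060 = -21710; midpoint Ī = (96060 + 74350)/2 = 85205.
η = (ΔQ/Q̄) ÷ (ΔI/Ī) = (-486.6/922.3) ÷ (-21710/85205) = 2.071.
η > 1 ⇒ luxury.

2.071 (luxury)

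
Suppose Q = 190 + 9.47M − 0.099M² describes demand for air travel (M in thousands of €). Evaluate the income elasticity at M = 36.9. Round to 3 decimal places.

At M = 36.9: Q = 404.6436.
dQ/dM = 9.47 − 0.198M = 2.16380.
η = (dQ/dM)·(M/Q) = 2.16380 × (36.9/404.6436) = 0.197.

0.197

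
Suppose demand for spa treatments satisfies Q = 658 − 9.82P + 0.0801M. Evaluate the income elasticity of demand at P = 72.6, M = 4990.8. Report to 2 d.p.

1.16

At P = 72.6, M = 4990.8: Q = 344.831.
Holding P constant, ∂Q/∂M = 0.0801.
η_M = (∂Q/∂M)·(M/Q) = 0.0801 × (4990.8/344.831) = 1.16.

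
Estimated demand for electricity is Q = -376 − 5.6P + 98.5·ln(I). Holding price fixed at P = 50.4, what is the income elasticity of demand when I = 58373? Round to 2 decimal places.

0.23

At P = 50.4, I = 58373: Q = 422.759.
Holding P constant, ∂Q/∂I = 98.5/I = 0.00168742.
η_I = (∂Q/∂I)·(I/Q) = 0.00168742 × (58373/422.759) = 0.23.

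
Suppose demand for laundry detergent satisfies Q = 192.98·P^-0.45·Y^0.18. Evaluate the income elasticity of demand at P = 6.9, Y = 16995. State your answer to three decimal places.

For a multiplicative demand Q = A·P^α·Y^β, the income elasticity is β everywhere.
Here β = 0.18, so η = 0.180.

0.180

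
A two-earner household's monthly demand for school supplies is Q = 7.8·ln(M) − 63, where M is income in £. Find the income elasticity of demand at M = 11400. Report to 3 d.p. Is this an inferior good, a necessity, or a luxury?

At M = 11400: Q = 9.863.
dQ/dM = 7.8/M = 0.000684211 at this income.
η = (dQ/dM)·(M/Q) = 0.000684211 × (11400/9.863) = 0.791.
Since 0 < η < 1, the good is a necessity.

0.791 (necessity)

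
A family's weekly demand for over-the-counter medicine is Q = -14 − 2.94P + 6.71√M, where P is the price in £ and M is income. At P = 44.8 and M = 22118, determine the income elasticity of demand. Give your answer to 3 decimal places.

At P = 44.8, M = 22118: Q = 852.207.
Holding P constant, ∂Q/∂M = 6.71/(2√M) = 0.022559.
η_M = (∂Q/∂M)·(M/Q) = 0.022559 × (22118/852.207) = 0.585.

0.585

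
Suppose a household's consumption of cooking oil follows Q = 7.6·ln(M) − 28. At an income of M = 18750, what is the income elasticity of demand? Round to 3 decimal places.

At M = 18750: Q = 46.776.
dQ/dM = 7.6/M = 0.000405333 at this income.
η = (dQ/dM)·(M/Q) = 0.000405333 × (18750/46.776) = 0.162.

0.162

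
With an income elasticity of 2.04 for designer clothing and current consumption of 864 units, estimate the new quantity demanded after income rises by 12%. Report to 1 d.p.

1075.5

%ΔQ ≈ η × %ΔI = 2.04 × 12% = 24.48%.
New Q ≈ 864 × (1 + 0.2448) = 1075.5.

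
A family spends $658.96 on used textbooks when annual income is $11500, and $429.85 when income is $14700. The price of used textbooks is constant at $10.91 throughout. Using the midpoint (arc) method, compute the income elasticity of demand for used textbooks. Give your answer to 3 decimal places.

-1.723

With a constant price, Q₁ = 658.96/10.91 = 60.400 and Q₂ = 429.85/10.91 = 39.400 (equivalently, work directly with expenditure since P cancels).
Midpoint %ΔQ = (429.85 − 658.96)/544.41 = -0.42084; midpoint %ΔI = (14700 − 11500)/13100 = 0.24427.
η = -0.42084 / 0.24427 = -1.723.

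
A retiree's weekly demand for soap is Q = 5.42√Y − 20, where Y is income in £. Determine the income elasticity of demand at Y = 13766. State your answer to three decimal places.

0.516

At Y = 13766: Q = 615.921.
dQ/dY = 5.42/(2√Y) = 0.0230975 at this income.
η = (dQ/dY)·(Y/Q) = 0.0230975 × (13766/615.921) = 0.516.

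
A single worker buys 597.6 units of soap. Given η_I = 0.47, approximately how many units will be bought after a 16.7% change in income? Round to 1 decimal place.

644.5

%ΔQ ≈ η × %ΔI = 0.47 × 16.7% = 7.849%.
New Q ≈ 597.6 × (1 + 0.07849) = 644.5.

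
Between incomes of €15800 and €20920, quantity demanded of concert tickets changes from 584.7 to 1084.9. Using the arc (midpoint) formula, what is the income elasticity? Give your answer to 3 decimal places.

2.149

ΔQ = 1084.9 − 584.7 = 500.2; midpoint Q̄ = (584.7 + 1084.9)/2 = 834.8.
ΔI = 20920 − 15800 = 5120; midpoint Ī = (15800 + 20920)/2 = 18360.
η = (ΔQ/Q̄) ÷ (ΔI/Ī) = (500.2/834.8) ÷ (5120/18360) = 2.149.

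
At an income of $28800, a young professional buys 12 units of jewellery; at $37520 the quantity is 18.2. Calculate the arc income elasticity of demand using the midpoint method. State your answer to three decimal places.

ΔQ = 18.2 − 12 = 6.2; midpoint Q̄ = (12 + 18.2)/2 = 15.1.
ΔI = 37520 − 28800 = 8720; midpoint Ī = (28800 + 37520)/2 = 33160.
η = (ΔQ/Q̄) ÷ (ΔI/Ī) = (6.2/15.1) ÷ (8720/33160) = 1.561.

1.561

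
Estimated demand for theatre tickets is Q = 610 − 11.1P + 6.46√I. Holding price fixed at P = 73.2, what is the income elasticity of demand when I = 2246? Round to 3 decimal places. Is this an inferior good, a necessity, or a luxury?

At P = 73.2, I = 2246: Q = 103.632.
Holding P constant, ∂Q/∂I = 6.46/(2√I) = 0.068155.
η_I = (∂Q/∂I)·(I/Q) = 0.068155 × (2246/103.632) = 1.477.
Since η > 1, this is a luxury.

1.477 (luxury)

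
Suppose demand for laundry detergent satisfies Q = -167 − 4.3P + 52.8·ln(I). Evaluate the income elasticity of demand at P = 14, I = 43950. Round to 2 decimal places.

0.16

At P = 14, I = 43950: Q = 337.275.
Holding P constant, ∂Q/∂I = 52.8/I = 0.00120137.
η_I = (∂Q/∂I)·(I/Q) = 0.00120137 × (43950/337.275) = 0.16.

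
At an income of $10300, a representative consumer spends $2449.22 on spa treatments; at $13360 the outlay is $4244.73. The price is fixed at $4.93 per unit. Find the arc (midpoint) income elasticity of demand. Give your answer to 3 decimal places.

With a constant price, Q₁ = 2449.22/4.93 = 496.799 and Q₂ = 4244.73/4.93 = 861.000 (equivalently, work directly with expenditure since P cancels).
Midpoint %ΔQ = (4244.73 − 2449.22)/3346.97 = 0.53646; midpoint %ΔI = (13360 − 10300)/11830 = 0.25866.
η = 0.53646 / 0.25866 = 2.074.

2.074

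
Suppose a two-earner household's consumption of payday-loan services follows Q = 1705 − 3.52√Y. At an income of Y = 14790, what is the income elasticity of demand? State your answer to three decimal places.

At Y = 14790: Q = 1276.918.
dQ/dY = -3.52/(2√Y) = -0.014472 at this income.
η = (dQ/dY)·(Y/Q) = -0.014472 × (14790/1276.918) = -0.168.

-0.168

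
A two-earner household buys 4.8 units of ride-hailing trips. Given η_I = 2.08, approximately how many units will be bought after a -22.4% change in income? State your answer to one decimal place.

2.6

%ΔQ ≈ η × %ΔI = 2.08 × (-22.4%) = -46.592%.
New Q ≈ 4.8 × (1 − 0.46592) = 2.6.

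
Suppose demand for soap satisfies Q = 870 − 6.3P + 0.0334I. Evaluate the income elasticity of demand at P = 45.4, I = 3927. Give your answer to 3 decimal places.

At P = 45.4, I = 3927: Q = 715.142.
Holding P constant, ∂Q/∂I = 0.0334.
η_I = (∂Q/∂I)·(I/Q) = 0.0334 × (3927/715.142) = 0.183.

0.183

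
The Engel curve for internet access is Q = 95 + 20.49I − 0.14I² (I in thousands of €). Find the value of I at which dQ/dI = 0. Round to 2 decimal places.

73.18

dQ/dI = 20.49 − 0.28I.
The good is inferior where dQ/dI < 0. Setting dQ/dI = 0 gives I = 20.49 / 0.28 = 73.18.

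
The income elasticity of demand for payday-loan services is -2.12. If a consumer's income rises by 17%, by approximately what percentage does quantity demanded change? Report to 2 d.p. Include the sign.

-36.04%

%ΔQ ≈ η × %ΔI = -2.12 × 17% = -36.04%.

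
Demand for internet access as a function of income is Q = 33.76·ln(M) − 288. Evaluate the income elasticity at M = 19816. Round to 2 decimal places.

At M = 19816: Q = 46.030.
dQ/dM = 33.76/M = 0.00170367 at this income.
η = (dQ/dM)·(M/Q) = 0.00170367 × (19816/46.030) = 0.73.

0.73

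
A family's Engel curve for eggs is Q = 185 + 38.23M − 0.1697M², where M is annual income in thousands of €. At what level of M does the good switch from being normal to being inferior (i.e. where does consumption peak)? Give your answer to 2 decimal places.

dQ/dM = 38.23 − 0.3394M.
The good is inferior where dQ/dM < 0. Setting dQ/dM = 0 gives M = 38.23 / 0.3394 = 112.64.

112.64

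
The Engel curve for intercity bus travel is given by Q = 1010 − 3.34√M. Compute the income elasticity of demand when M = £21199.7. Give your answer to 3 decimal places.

At M = 21199.7: Q = 523.692.
dQ/dM = -3.34/(2√M) = -0.0114697 at this income.
η = (dQ/dM)·(M/Q) = -0.0114697 × (21199.7/523.692) = -0.464.

-0.464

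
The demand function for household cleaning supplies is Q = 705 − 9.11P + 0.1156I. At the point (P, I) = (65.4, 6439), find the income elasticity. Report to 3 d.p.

0.872

At P = 65.4, I = 6439: Q = 853.554.
Holding P constant, ∂Q/∂I = 0.1156.
η_I = (∂Q/∂I)·(I/Q) = 0.1156 × (6439/853.554) = 0.872.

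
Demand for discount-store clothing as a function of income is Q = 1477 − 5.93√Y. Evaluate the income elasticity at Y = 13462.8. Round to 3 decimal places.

At Y = 13462.8: Q = 788.946.
dQ/dY = -5.93/(2√Y) = -0.0255539 at this income.
η = (dQ/dY)·(Y/Q) = -0.0255539 × (13462.8/788.946) = -0.436.

-0.436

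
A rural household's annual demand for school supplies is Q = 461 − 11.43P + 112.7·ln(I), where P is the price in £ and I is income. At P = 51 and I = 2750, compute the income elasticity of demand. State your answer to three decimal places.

0.146

At P = 51, I = 2750: Q = 770.581.
Holding P constant, ∂Q/∂I = 112.7/I = 0.0409818.
η_I = (∂Q/∂I)·(I/Q) = 0.0409818 × (2750/770.581) = 0.146.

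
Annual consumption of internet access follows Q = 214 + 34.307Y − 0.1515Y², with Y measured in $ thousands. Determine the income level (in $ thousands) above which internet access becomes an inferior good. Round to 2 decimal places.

113.22

dQ/dY = 34.307 − 0.303Y.
The good is inferior where dQ/dY < 0. Setting dQ/dY = 0 gives Y = 34.307 / 0.303 = 113.22.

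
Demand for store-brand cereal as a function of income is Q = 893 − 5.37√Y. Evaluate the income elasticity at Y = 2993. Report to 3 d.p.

At Y = 2993: Q = 599.216.
dQ/dY = -5.37/(2√Y) = -0.0490785 at this income.
η = (dQ/dY)·(Y/Q) = -0.0490785 × (2993/599.216) = -0.245.

-0.245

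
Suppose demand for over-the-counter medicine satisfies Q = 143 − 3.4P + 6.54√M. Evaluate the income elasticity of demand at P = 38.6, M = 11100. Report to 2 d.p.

0.49

At P = 38.6, M = 11100: Q = 700.792.
Holding P constant, ∂Q/∂M = 6.54/(2√M) = 0.0310375.
η_M = (∂Q/∂M)·(M/Q) = 0.0310375 × (11100/700.792) = 0.49.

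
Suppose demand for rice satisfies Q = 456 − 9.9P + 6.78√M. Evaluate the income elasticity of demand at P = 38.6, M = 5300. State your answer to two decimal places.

0.43

At P = 38.6, M = 5300: Q = 567.451.
Holding P constant, ∂Q/∂M = 6.78/(2√M) = 0.0465652.
η_M = (∂Q/∂M)·(M/Q) = 0.0465652 × (5300/567.451) = 0.43.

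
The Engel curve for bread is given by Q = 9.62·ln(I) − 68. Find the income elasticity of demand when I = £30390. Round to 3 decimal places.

0.307

At I = 30390: Q = 31.296.
dQ/dI = 9.62/I = 0.000316551 at this income.
η = (dQ/dI)·(I/Q) = 0.000316551 × (30390/31.296) = 0.307.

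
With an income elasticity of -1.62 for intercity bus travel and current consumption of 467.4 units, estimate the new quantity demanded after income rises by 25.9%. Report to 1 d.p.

%ΔQ ≈ η × %ΔI = -1.62 × 25.9% = -41.958%.
New Q ≈ 467.4 × (1 − 0.41958) = 271.3.

271.3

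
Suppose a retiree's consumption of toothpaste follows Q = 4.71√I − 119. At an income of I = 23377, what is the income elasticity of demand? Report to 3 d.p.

0.599

At I = 23377: Q = 601.137.
dQ/dI = 4.71/(2√I) = 0.0154027 at this income.
η = (dQ/dI)·(I/Q) = 0.0154027 × (23377/601.137) = 0.599.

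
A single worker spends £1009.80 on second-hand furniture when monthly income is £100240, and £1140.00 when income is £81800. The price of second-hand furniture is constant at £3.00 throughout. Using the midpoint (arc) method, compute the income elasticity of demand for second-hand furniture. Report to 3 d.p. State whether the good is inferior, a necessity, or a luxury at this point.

-0.598 (inferior good)

With a constant price, Q₁ = 1009.80/3.00 = 336.600 and Q₂ = 1140.00/3.00 = 380.000 (equivalently, work directly with expenditure since P cancels).
Midpoint %ΔQ = (1140.00 − 1009.80)/1074.90 = 0.12113; midpoint %ΔI = (81800 − 100240)/91020 = -0.20259.
η = 0.12113 / -0.20259 = -0.598.
η < 0 ⇒ inferior good.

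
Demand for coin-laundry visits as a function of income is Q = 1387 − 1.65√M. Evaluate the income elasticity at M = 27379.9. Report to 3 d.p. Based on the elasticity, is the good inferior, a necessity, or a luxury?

-0.123 (inferior good)

At M = 27379.9: Q = 1113.977.
dQ/dM = -1.65/(2√M) = -0.00498584 at this income.
η = (dQ/dM)·(M/Q) = -0.00498584 × (27379.9/1113.977) = -0.123.
Since η < 0, the good is an inferior good.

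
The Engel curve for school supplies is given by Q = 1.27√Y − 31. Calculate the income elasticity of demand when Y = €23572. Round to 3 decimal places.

0.595

At Y = 23572: Q = 163.985.
dQ/dY = 1.27/(2√Y) = 0.00413595 at this income.
η = (dQ/dY)·(Y/Q) = 0.00413595 × (23572/163.985) = 0.595.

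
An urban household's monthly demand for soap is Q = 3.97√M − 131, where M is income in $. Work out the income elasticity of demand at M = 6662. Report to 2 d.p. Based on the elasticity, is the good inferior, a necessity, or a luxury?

0.84 (necessity)

At M = 6662: Q = 193.036.
dQ/dM = 3.97/(2√M) = 0.0243197 at this income.
η = (dQ/dM)·(M/Q) = 0.0243197 × (6662/193.036) = 0.84.
Since 0 < η < 1, the good is a necessity.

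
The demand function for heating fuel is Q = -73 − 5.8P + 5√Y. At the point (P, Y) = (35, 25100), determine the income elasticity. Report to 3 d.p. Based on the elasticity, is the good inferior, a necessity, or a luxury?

0.767 (necessity)

At P = 35, Y = 25100: Q = 516.149.
Holding P constant, ∂Q/∂Y = 5/(2√Y) = 0.0157799.
η_Y = (∂Q/∂Y)·(Y/Q) = 0.0157799 × (25100/516.149) = 0.767.
Since 0 < η < 1, this is a necessity.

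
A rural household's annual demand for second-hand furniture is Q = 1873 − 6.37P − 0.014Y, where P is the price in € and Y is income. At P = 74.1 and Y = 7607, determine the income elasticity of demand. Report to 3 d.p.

At P = 74.1, Y = 7607: Q = 1294.485.
Holding P constant, ∂Q/∂Y = −0.014.
η_Y = (∂Q/∂Y)·(Y/Q) = -0.014 × (7607/1294.485) = -0.082.

-0.082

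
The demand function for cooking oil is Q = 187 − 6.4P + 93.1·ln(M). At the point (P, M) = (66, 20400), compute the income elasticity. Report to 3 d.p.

At P = 66, M = 20400: Q = 688.458.
Holding P constant, ∂Q/∂M = 93.1/M = 0.00456373.
η_M = (∂Q/∂M)·(M/Q) = 0.00456373 × (20400/688.458) = 0.135.

0.135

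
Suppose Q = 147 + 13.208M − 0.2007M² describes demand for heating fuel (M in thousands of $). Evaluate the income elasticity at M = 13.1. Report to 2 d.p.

At M = 13.1: Q = 285.5827.
dQ/dM = 13.208 − 0.4014M = 7.94966.
η = (dQ/dM)·(M/Q) = 7.94966 × (13.1/285.5827) = 0.36.

0.36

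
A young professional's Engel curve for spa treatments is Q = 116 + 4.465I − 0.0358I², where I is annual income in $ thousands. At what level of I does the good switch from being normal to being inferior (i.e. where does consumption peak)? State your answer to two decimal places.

dQ/dI = 4.465 − 0.0716I.
The good is inferior where dQ/dI < 0. Setting dQ/dI = 0 gives I = 4.465 / 0.0716 = 62.36.

62.36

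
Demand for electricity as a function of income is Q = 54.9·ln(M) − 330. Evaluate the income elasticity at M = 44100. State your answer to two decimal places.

At M = 44100: Q = 257.112.
dQ/dM = 54.9/M = 0.0012449 at this income.
η = (dQ/dM)·(M/Q) = 0.0012449 × (44100/257.112) = 0.21.

0.21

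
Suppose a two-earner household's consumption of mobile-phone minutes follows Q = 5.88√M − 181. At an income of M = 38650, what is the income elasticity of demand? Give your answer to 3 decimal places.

At M = 38650: Q = 974.985.
dQ/dM = 5.88/(2√M) = 0.0149545 at this income.
η = (dQ/dM)·(M/Q) = 0.0149545 × (38650/974.985) = 0.593.

0.593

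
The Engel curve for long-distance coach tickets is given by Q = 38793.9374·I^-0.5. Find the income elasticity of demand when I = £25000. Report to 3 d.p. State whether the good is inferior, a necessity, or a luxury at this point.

For Q = A·I^β the income elasticity is constant and equal to β.
Here β = -0.5, so η = -0.500.
Since η < 0, the good is an inferior good.

-0.500 (inferior good)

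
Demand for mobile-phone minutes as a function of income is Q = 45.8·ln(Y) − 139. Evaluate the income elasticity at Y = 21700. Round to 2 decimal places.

0.14

At Y = 21700: Q = 318.316.
dQ/dY = 45.8/Y = 0.0021106 at this income.
η = (dQ/dY)·(Y/Q) = 0.0021106 × (21700/318.316) = 0.14.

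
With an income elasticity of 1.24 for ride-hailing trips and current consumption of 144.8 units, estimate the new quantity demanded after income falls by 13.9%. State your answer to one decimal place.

%ΔQ ≈ η × %ΔI = 1.24 × (-13.9%) = -17.236%.
New Q ≈ 144.8 × (1 − 0.17236) = 119.8.

119.8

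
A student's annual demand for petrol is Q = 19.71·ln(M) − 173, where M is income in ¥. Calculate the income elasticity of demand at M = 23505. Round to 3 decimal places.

At M = 23505: Q = 25.381.
dQ/dM = 19.71/M = 0.000838545 at this income.
η = (dQ/dM)·(M/Q) = 0.000838545 × (23505/25.381) = 0.777.

0.777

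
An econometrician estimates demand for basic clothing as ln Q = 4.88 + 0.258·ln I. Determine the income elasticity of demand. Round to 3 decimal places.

0.258

In a log-linear demand, the coefficient on ln I is the income elasticity.
So η = 0.258.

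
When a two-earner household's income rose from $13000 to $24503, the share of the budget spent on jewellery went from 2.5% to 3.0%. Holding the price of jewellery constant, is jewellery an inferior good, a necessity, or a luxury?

The budget share rises as income rises, so η > 1.

luxury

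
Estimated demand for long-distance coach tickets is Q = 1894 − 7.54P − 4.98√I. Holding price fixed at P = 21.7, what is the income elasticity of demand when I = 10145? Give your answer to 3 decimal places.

-0.204

At P = 21.7, I = 10145: Q = 1228.784.
Holding P constant, ∂Q/∂I = -4.98/(2√I) = -0.0247214.
η_I = (∂Q/∂I)·(I/Q) = -0.0247214 × (10145/1228.784) = -0.204.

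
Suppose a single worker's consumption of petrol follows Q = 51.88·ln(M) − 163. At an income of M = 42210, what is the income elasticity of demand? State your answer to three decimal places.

At M = 42210: Q = 389.543.
dQ/dM = 51.88/M = 0.00122909 at this income.
η = (dQ/dM)·(M/Q) = 0.00122909 × (42210/389.543) = 0.133.

0.133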